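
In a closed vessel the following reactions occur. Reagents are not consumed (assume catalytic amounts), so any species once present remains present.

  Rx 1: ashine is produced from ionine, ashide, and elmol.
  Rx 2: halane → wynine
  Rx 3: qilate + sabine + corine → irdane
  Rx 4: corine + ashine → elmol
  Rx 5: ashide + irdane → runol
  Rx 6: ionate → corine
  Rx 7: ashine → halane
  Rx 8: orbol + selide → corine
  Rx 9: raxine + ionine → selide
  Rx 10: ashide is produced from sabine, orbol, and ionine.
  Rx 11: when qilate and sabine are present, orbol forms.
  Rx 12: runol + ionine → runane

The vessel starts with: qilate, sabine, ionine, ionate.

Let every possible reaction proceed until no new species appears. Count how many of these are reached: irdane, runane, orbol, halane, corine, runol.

qilate and sabine present → orbol forms (Rx 11).
ionate present → corine forms (Rx 6).
qilate, sabine, and corine present → irdane forms (Rx 3).
sabine, orbol, and ionine present → ashide forms (Rx 10).
ashide and irdane present → runol forms (Rx 5).
runol and ionine present → runane forms (Rx 12).
irdane: reached.
runane: reached.
orbol: reached.
halane would need ashine (Rx 7), but ashine never forms.
corine: reached.
runol: reached.
Reached: irdane, runane, orbol, corine, and runol — 5 of the 6.

5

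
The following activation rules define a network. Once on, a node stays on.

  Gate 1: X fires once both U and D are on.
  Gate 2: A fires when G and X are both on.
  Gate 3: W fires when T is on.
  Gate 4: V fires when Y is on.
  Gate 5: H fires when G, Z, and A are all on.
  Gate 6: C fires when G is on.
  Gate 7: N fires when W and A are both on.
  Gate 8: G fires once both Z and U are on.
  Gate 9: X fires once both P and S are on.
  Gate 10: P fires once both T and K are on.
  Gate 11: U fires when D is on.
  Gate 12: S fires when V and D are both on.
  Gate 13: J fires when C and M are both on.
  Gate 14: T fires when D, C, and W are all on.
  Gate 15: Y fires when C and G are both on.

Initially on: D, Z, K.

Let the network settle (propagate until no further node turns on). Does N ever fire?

N would need W and A (Gate 7), but W never turns on.

No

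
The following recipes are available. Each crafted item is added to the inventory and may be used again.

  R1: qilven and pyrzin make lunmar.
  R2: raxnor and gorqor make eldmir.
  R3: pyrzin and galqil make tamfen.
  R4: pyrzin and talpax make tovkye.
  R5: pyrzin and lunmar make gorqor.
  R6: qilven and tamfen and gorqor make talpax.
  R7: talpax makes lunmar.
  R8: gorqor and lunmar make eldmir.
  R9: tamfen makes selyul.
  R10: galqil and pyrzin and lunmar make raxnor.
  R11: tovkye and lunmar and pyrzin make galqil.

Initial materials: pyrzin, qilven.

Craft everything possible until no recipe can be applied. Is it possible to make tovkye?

tovkye would need pyrzin and talpax (R4), but talpax is never obtained.

No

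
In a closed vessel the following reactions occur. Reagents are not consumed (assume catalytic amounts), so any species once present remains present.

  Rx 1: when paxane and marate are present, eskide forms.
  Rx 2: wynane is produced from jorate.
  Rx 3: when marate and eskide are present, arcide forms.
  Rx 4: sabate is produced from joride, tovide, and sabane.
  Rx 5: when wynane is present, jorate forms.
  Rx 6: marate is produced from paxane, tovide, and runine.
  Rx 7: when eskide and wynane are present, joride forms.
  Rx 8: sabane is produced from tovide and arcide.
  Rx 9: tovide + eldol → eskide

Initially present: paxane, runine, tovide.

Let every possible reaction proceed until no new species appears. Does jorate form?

jorate would need wynane (Rx 5), but wynane never forms.

No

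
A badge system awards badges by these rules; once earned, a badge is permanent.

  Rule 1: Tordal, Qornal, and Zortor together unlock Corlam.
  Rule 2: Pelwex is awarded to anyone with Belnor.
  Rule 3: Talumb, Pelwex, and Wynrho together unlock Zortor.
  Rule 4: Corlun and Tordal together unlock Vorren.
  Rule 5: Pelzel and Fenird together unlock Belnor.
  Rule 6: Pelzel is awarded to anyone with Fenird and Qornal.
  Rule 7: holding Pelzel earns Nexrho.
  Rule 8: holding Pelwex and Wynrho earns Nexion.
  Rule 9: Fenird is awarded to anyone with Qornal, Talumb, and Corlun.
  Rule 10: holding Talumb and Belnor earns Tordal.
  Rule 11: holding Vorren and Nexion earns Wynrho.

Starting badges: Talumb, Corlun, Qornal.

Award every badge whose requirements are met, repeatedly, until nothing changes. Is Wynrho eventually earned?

Wynrho would need Vorren and Nexion (Rule 11), but Nexion is never earned.

No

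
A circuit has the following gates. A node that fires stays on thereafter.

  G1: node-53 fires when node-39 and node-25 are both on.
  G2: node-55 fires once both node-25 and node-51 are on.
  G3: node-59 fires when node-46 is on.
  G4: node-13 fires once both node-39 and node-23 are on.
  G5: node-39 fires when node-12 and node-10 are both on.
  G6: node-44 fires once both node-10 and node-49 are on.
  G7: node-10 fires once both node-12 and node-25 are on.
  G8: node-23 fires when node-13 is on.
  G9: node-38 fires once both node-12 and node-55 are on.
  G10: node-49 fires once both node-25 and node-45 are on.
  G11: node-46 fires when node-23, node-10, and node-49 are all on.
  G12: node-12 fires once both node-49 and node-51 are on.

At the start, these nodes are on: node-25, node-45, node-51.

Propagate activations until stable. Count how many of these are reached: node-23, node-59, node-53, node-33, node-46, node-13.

1

node-25 and node-45 are on, so node-49 fires (G10).
node-49 and node-51 are on, so node-12 fires (G12).
node-12 and node-25 are on, so node-10 fires (G7).
G5: node-12 and node-10 on → node-39 on.
G1: node-39 and node-25 on → node-53 on.
node-23 would need node-13 (G8), but node-13 never turns on.
node-59 would need node-46 (G3), but node-46 never turns on.
node-53: reached.
No rule produces node-33, and it is not given.
node-46 would need node-23, node-10, and node-49 (G11), but node-23 never turns on.
node-13 would need node-39 and node-23 (G4), but node-23 never turns on.
Reached: node-53 — 1 of the 6.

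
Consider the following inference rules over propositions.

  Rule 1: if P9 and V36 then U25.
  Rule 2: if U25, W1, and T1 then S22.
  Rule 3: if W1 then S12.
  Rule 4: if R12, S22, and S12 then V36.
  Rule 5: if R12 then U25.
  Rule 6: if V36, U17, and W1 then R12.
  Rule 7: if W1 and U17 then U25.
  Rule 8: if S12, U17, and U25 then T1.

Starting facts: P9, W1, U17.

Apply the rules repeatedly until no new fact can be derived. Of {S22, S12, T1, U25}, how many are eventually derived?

W1 and U17 hold, so U25 follows (Rule 7).
From W1, Rule 3 gives S12.
S12, U17, and U25 hold, so T1 follows (Rule 8).
U25, W1, and T1 hold, so S22 follows (Rule 2).
S22: reached.
S12: reached.
T1: reached.
U25: reached.
All 4 are reached.

4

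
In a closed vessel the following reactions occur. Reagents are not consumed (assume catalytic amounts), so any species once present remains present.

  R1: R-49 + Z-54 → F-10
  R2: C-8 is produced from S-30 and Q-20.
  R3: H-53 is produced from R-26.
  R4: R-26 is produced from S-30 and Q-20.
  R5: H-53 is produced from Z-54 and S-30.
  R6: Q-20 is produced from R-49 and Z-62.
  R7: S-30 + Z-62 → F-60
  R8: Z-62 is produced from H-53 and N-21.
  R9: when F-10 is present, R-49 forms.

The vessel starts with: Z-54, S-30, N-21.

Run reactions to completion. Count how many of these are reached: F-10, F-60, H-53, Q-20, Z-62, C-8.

3

Z-54 and S-30 present → H-53 forms (R5).
H-53 and N-21 present → Z-62 forms (R8).
S-30 and Z-62 present → F-60 forms (R7).
F-10 would need R-49 and Z-54 (R1), but R-49 never forms.
F-60: reached.
H-53: reached.
Q-20 would need R-49 and Z-62 (R6), but R-49 never forms.
Z-62: reached.
C-8 would need S-30 and Q-20 (R2), but Q-20 never forms.
Reached: F-60, H-53, and Z-62 — 3 of the 6.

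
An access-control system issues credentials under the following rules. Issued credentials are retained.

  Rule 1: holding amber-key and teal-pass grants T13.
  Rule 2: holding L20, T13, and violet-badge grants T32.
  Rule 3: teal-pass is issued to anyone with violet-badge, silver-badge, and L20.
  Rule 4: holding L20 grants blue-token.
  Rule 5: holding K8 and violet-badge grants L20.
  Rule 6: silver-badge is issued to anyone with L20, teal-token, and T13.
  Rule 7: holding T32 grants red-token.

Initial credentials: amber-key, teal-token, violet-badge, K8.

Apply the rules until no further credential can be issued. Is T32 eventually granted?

No

T32 would need L20, T13, and violet-badge (Rule 2), but T13 is never granted.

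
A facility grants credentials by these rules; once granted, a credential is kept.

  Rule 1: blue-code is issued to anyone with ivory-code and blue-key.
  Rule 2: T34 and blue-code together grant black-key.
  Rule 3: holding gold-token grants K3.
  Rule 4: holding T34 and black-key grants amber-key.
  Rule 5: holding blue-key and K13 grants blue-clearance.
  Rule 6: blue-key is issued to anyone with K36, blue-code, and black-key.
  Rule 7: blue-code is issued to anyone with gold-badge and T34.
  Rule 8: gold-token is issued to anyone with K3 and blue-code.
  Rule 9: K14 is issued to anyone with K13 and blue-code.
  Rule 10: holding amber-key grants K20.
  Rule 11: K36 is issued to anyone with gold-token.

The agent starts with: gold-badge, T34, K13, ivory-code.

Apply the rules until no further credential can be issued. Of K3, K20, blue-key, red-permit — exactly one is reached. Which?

K20

Holding gold-badge and T34 grants blue-code (Rule 7).
Holding T34 and blue-code grants black-key (Rule 2).
Holding T34 and black-key grants amber-key (Rule 4).
Holding amber-key grants K20 (Rule 10).
K3 would need gold-token (Rule 3), but gold-token is never granted. No rule produces red-permit, and it is not given. blue-key would need K36, blue-code, and black-key (Rule 6), but K36 is never granted.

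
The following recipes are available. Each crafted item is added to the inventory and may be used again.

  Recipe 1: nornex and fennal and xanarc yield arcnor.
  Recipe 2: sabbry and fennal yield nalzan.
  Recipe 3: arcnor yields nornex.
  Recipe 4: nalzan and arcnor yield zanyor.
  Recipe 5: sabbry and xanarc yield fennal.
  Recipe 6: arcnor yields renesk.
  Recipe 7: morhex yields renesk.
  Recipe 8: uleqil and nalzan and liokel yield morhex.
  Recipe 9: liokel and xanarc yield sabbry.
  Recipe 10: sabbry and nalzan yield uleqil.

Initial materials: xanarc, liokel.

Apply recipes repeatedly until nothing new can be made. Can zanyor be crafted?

zanyor would need nalzan and arcnor (Recipe 4), but arcnor is never obtained.

No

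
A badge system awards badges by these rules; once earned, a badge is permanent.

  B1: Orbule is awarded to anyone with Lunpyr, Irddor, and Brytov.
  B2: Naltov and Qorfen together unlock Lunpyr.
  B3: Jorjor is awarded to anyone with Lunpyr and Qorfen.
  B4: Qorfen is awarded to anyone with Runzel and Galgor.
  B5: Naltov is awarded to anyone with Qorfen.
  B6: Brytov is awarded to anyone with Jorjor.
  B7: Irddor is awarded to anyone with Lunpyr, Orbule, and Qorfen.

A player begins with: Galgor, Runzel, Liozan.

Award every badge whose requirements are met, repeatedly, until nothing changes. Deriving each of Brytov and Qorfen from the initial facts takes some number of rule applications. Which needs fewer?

Qorfen: With Runzel and Galgor, Qorfen is earned (B4). [1 rule application]
Brytov: With Runzel and Galgor, Qorfen is earned (B4). With Qorfen, Naltov is earned (B5). With Naltov and Qorfen, Lunpyr is earned (B2). With Lunpyr and Qorfen, Jorjor is earned (B3). With Jorjor, Brytov is earned (B6). [5 rule applications]
Qorfen needs fewer.

Qorfen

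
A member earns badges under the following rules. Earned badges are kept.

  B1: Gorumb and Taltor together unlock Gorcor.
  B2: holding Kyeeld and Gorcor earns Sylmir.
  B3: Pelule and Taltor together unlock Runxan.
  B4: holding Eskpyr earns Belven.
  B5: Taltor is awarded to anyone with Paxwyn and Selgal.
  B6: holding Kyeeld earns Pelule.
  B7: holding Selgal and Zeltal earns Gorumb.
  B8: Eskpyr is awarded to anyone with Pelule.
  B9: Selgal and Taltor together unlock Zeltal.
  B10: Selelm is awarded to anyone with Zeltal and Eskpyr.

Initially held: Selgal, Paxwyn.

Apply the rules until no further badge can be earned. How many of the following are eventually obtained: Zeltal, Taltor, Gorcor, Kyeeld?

3

With Paxwyn and Selgal, Taltor is earned (B5).
With Selgal and Taltor, Zeltal is earned (B9).
With Selgal and Zeltal, Gorumb is earned (B7).
With Gorumb and Taltor, Gorcor is earned (B1).
Zeltal: reached.
Taltor: reached.
Gorcor: reached.
No rule produces Kyeeld, and it is not given.
Reached: Zeltal, Taltor, and Gorcor — 3 of the 4.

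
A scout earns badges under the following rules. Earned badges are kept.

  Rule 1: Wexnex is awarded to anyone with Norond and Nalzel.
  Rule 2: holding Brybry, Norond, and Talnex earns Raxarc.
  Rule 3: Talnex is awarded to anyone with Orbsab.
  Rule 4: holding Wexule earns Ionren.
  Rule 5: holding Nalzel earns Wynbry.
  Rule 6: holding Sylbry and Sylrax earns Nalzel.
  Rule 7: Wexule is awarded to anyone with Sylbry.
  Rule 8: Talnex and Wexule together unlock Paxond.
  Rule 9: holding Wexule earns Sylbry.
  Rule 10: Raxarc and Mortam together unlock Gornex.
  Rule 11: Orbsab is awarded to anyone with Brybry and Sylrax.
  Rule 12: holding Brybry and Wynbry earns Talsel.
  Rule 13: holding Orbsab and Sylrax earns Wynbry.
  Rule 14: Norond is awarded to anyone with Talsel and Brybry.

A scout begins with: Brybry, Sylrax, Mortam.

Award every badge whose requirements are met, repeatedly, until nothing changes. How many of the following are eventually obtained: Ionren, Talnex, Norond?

2

With Brybry and Sylrax, Orbsab is earned (Rule 11).
With Orbsab, Talnex is earned (Rule 3).
With Orbsab and Sylrax, Wynbry is earned (Rule 13).
With Brybry and Wynbry, Talsel is earned (Rule 12).
With Talsel and Brybry, Norond is earned (Rule 14).
Ionren would need Wexule (Rule 4), but Wexule is never earned.
Talnex: reached.
Norond: reached.
Reached: Talnex and Norond — 2 of the 3.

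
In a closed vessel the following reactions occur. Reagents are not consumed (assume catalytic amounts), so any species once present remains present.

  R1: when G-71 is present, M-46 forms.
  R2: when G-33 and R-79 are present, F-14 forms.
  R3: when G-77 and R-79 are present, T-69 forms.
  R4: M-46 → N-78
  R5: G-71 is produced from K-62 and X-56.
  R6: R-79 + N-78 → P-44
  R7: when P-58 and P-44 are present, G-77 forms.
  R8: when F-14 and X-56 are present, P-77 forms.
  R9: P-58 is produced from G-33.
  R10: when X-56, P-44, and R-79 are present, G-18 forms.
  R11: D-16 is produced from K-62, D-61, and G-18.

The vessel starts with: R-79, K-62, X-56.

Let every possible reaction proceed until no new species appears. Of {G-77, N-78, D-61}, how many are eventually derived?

K-62 and X-56 present → G-71 forms (R5).
G-71 present → M-46 forms (R1).
M-46 present → N-78 forms (R4).
G-77 would need P-58 and P-44 (R7), but P-58 never forms.
N-78: reached.
No rule produces D-61, and it is not given.
Reached: N-78 — 1 of the 3.

1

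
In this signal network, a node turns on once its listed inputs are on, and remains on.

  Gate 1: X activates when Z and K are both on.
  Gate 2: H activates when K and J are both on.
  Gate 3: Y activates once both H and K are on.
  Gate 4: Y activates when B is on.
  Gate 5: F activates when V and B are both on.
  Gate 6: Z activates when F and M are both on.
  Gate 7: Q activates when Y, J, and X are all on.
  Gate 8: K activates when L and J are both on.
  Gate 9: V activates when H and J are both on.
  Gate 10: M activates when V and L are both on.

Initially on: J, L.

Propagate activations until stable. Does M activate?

Yes

Gate 8: L and J on → K on.
Gate 2: K and J on → H on.
Gate 9: H and J on → V on.
Gate 10: V and L on → M on.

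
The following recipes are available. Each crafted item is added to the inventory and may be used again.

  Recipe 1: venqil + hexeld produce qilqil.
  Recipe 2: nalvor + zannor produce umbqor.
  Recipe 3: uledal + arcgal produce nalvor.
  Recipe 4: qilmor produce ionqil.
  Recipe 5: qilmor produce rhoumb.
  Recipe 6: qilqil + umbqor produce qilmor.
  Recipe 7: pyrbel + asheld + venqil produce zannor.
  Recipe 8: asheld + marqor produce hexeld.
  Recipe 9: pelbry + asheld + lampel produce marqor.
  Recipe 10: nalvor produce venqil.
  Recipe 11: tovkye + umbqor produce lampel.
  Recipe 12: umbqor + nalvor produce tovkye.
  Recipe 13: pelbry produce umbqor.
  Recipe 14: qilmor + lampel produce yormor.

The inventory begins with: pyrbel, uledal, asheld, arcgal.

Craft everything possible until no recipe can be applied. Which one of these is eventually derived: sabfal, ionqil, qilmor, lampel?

uledal + arcgal → nalvor (Recipe 3).
Using Recipe 10, nalvor makes venqil.
Using Recipe 7, pyrbel, asheld, and venqil make zannor.
nalvor + zannor → umbqor (Recipe 2).
umbqor + nalvor → tovkye (Recipe 12).
Using Recipe 11, tovkye and umbqor make lampel.
qilmor would need qilqil and umbqor (Recipe 6), but qilqil is never obtained. No rule produces sabfal, and it is not given. ionqil would need qilmor (Recipe 4), but qilmor is never obtained.

lampel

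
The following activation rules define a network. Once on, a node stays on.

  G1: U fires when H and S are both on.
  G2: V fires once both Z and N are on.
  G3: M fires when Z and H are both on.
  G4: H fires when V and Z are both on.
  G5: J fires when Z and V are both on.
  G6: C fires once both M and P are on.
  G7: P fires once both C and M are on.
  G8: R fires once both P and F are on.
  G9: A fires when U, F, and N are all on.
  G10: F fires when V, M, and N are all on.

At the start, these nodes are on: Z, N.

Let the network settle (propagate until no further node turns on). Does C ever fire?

C would need M and P (G6), but P never turns on.

No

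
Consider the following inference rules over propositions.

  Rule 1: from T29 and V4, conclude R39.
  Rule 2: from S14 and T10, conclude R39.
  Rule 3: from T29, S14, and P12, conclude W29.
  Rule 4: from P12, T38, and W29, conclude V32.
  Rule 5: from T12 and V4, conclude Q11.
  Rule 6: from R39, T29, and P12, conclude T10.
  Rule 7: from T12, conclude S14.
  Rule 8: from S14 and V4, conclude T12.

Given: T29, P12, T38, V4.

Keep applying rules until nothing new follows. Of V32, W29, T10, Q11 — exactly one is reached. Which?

From T29 and V4, Rule 1 gives R39.
From R39, T29, and P12, Rule 6 gives T10.
Q11 would need T12 and V4 (Rule 5), but T12 is never established. V32 would need P12, T38, and W29 (Rule 4), but W29 is never established. W29 would need T29, S14, and P12 (Rule 3), but S14 is never established.

T10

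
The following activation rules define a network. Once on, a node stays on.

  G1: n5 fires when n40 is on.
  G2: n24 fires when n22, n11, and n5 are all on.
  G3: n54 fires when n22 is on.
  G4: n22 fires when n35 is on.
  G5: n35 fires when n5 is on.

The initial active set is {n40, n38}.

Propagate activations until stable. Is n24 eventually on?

n24 would need n22, n11, and n5 (G2), but n11 never turns on.

No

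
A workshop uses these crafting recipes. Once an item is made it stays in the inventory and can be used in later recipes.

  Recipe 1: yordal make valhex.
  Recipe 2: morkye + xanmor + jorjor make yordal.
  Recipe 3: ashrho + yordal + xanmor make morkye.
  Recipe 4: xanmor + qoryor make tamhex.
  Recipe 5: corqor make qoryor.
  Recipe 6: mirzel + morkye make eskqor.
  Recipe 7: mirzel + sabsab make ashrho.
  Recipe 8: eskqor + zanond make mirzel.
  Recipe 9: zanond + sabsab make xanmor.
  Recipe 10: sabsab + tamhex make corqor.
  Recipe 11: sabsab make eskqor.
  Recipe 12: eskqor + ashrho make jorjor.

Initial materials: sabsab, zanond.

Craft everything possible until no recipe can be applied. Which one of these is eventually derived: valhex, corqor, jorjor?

jorjor

Using Recipe 11, sabsab makes eskqor.
eskqor + zanond → mirzel (Recipe 8).
mirzel + sabsab → ashrho (Recipe 7).
eskqor + ashrho → jorjor (Recipe 12).
valhex would need yordal (Recipe 1), but yordal is never obtained. corqor would need sabsab and tamhex (Recipe 10), but tamhex is never obtained.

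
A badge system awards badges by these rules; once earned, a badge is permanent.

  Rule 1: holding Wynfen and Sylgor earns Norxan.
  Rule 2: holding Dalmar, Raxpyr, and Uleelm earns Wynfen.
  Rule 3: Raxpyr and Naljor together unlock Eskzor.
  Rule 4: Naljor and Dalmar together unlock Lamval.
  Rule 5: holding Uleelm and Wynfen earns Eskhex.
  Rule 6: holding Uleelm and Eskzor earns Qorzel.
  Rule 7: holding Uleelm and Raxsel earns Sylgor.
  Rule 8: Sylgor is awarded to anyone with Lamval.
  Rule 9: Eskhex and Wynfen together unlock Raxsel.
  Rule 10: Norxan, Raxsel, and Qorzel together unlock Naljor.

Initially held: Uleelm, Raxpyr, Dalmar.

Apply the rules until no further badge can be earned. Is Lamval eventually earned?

Lamval would need Naljor and Dalmar (Rule 4), but Naljor is never earned.

No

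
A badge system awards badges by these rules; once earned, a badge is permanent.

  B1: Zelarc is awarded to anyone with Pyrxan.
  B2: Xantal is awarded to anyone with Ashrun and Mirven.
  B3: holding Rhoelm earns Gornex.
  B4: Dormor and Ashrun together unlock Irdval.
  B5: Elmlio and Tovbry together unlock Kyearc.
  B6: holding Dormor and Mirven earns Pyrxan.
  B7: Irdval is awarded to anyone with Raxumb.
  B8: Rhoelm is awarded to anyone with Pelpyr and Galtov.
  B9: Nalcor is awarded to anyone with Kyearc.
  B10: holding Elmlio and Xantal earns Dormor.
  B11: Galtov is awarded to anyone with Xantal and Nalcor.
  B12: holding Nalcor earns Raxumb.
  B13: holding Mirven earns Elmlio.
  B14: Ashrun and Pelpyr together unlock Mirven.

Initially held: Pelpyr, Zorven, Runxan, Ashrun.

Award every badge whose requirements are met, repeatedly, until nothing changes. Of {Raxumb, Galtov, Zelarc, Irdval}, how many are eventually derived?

2

With Ashrun and Pelpyr, Mirven is earned (B14).
With Mirven, Elmlio is earned (B13).
With Ashrun and Mirven, Xantal is earned (B2).
With Elmlio and Xantal, Dormor is earned (B10).
With Dormor and Ashrun, Irdval is earned (B4).
With Dormor and Mirven, Pyrxan is earned (B6).
With Pyrxan, Zelarc is earned (B1).
Raxumb would need Nalcor (B12), but Nalcor is never earned.
Galtov would need Xantal and Nalcor (B11), but Nalcor is never earned.
Zelarc: reached.
Irdval: reached.
Reached: Zelarc and Irdval — 2 of the 4.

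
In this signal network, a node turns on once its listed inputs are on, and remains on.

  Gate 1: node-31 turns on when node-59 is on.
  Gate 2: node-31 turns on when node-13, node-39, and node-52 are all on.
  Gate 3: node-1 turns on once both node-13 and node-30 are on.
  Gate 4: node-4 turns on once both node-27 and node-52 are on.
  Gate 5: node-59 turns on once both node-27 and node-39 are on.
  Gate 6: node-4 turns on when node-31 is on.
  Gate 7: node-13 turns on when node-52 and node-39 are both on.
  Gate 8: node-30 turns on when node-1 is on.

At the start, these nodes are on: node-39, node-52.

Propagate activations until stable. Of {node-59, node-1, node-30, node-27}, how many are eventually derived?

node-59 would need node-27 and node-39 (Gate 5), but node-27 never turns on.
node-1 would need node-13 and node-30 (Gate 3), but node-30 never turns on.
node-30 would need node-1 (Gate 8), but node-1 never turns on.
No rule produces node-27, and it is not given.
None of the 4 are reached.

0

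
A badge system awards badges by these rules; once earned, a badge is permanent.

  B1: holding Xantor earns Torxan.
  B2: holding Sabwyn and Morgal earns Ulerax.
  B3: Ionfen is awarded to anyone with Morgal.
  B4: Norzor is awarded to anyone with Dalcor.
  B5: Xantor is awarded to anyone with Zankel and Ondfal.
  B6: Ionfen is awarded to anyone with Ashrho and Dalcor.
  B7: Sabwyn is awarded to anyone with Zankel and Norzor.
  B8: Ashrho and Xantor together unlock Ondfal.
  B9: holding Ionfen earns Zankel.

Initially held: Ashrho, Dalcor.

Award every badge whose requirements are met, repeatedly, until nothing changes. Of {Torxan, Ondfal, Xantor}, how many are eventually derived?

Torxan would need Xantor (B1), but Xantor is never earned.
Ondfal would need Ashrho and Xantor (B8), but Xantor is never earned.
Xantor would need Zankel and Ondfal (B5), but Ondfal is never earned.
None of the 3 are reached.

0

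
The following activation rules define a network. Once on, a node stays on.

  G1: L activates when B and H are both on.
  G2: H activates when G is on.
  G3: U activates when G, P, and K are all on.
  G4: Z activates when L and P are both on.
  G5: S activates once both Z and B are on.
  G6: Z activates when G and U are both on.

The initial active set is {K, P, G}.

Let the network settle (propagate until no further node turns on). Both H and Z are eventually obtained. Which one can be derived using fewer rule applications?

H

H: G is on, so H activates (G2). [1 rule application]
Z: G3: G, P, and K on → U on. G6: G and U on → Z on. [2 rule applications]
H needs fewer.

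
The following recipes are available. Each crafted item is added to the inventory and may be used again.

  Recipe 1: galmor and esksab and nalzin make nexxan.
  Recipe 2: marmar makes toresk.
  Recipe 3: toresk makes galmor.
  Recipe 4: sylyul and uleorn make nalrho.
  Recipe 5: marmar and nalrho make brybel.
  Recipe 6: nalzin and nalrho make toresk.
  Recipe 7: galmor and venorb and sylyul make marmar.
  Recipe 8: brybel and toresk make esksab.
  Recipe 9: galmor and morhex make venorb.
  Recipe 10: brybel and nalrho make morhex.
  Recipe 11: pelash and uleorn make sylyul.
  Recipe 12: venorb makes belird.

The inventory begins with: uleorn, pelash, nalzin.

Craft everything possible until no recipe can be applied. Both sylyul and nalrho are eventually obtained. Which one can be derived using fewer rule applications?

sylyul: Using Recipe 11, pelash and uleorn make sylyul. [1 rule application]
nalrho: Using Recipe 11, pelash and uleorn make sylyul. Using Recipe 4, sylyul and uleorn make nalrho. [2 rule applications]
sylyul needs fewer.

sylyul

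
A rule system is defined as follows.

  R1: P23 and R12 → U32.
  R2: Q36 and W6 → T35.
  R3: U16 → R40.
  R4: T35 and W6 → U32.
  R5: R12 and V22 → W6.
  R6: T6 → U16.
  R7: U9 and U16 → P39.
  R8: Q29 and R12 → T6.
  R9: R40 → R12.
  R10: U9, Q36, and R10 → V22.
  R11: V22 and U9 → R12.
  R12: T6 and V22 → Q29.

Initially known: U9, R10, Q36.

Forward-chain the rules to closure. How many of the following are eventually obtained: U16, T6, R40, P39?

0

U16 would need T6 (R6), but T6 is never established.
T6 would need Q29 and R12 (R8), but Q29 is never established.
R40 would need U16 (R3), but U16 is never established.
P39 would need U9 and U16 (R7), but U16 is never established.
None of the 4 are reached.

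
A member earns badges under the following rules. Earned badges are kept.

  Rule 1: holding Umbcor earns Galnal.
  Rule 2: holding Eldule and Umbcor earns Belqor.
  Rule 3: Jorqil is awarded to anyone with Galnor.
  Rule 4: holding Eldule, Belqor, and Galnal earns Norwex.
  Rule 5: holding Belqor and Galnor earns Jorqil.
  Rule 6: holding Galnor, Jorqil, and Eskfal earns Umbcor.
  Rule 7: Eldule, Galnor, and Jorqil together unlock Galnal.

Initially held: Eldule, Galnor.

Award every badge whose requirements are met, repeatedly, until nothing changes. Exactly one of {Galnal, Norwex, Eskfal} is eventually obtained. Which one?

Galnal

With Galnor, Jorqil is earned (Rule 3).
With Eldule, Galnor, and Jorqil, Galnal is earned (Rule 7).
Norwex would need Eldule, Belqor, and Galnal (Rule 4), but Belqor is never earned. No rule produces Eskfal, and it is not given.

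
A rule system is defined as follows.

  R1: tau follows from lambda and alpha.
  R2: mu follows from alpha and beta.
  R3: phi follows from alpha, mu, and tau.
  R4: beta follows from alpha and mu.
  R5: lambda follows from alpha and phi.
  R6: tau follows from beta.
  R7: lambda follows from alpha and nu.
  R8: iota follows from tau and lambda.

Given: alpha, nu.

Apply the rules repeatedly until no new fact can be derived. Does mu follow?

No

mu would need alpha and beta (R2), but beta is never established.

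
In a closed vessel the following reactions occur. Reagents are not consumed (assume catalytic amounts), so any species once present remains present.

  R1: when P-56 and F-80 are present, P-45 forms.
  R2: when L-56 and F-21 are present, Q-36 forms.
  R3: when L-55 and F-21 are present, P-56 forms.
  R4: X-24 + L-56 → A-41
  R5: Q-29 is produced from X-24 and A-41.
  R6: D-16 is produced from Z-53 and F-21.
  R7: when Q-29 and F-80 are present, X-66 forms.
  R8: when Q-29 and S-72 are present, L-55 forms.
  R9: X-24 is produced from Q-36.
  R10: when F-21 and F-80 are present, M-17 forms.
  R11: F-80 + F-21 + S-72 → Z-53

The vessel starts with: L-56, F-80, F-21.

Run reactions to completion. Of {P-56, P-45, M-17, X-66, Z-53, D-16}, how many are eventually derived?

2

F-21 and F-80 present → M-17 forms (R10).
L-56 and F-21 present → Q-36 forms (R2).
Q-36 present → X-24 forms (R9).
X-24 and L-56 present → A-41 forms (R4).
X-24 and A-41 present → Q-29 forms (R5).
Q-29 and F-80 present → X-66 forms (R7).
P-56 would need L-55 and F-21 (R3), but L-55 never forms.
P-45 would need P-56 and F-80 (R1), but P-56 never forms.
M-17: reached.
X-66: reached.
Z-53 would need F-80, F-21, and S-72 (R11), but S-72 never forms.
D-16 would need Z-53 and F-21 (R6), but Z-53 never forms.
Reached: M-17 and X-66 — 2 of the 6.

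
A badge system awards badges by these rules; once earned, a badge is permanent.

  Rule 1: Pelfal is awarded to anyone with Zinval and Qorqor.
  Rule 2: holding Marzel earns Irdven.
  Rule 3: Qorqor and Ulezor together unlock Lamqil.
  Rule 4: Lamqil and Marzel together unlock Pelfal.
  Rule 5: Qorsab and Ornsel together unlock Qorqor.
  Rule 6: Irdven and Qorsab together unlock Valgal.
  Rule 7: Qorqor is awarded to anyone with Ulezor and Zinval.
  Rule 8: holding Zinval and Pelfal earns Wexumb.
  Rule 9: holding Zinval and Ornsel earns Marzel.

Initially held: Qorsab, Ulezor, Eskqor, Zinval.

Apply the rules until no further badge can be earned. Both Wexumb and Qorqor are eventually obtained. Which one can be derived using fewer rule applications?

Qorqor: With Ulezor and Zinval, Qorqor is earned (Rule 7). [1 rule application]
Wexumb: With Ulezor and Zinval, Qorqor is earned (Rule 7). With Zinval and Qorqor, Pelfal is earned (Rule 1). With Zinval and Pelfal, Wexumb is earned (Rule 8). [3 rule applications]
Qorqor needs fewer.

Qorqor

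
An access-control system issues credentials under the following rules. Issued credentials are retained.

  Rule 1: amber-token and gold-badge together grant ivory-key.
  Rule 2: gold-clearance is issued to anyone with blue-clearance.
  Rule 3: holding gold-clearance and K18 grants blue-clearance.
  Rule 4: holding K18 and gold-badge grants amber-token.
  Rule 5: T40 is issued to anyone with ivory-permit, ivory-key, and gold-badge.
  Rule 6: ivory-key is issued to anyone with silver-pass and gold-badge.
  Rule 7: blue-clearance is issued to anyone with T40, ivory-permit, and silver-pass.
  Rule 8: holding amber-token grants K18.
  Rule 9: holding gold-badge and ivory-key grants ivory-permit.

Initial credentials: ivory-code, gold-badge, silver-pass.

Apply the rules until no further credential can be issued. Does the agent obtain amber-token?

No

amber-token would need K18 and gold-badge (Rule 4), but K18 is never granted.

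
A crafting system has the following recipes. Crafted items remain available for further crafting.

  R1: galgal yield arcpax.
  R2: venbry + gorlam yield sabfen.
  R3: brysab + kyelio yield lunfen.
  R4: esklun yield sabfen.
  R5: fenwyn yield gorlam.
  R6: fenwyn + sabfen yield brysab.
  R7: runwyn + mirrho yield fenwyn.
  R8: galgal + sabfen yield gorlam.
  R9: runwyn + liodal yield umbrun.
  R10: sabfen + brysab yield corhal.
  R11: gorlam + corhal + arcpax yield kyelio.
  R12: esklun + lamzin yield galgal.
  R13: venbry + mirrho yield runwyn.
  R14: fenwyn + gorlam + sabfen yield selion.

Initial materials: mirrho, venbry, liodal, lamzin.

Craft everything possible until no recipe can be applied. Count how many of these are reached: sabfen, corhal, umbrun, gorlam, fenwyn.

5

venbry + mirrho → runwyn (R13).
runwyn + liodal → umbrun (R9).
Using R7, runwyn and mirrho make fenwyn.
fenwyn → gorlam (R5).
venbry + gorlam → sabfen (R2).
Using R6, fenwyn and sabfen make brysab.
Using R10, sabfen and brysab make corhal.
sabfen: reached.
corhal: reached.
umbrun: reached.
gorlam: reached.
fenwyn: reached.
All 5 are reached.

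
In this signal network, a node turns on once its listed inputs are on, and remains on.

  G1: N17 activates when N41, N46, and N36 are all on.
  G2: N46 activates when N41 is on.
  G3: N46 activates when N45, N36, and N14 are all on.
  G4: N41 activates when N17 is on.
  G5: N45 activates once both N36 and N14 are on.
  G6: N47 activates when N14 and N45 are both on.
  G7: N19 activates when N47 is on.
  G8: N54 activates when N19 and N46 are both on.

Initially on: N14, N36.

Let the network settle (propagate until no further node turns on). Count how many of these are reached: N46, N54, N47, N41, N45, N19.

N36 and N14 are on, so N45 activates (G5).
N45, N36, and N14 are on, so N46 activates (G3).
G6: N14 and N45 on → N47 on.
G7: N47 on → N19 on.
N19 and N46 are on, so N54 activates (G8).
N46: reached.
N54: reached.
N47: reached.
N41 would need N17 (G4), but N17 never turns on.
N45: reached.
N19: reached.
Reached: N46, N54, N47, N45, and N19 — 5 of the 6.

5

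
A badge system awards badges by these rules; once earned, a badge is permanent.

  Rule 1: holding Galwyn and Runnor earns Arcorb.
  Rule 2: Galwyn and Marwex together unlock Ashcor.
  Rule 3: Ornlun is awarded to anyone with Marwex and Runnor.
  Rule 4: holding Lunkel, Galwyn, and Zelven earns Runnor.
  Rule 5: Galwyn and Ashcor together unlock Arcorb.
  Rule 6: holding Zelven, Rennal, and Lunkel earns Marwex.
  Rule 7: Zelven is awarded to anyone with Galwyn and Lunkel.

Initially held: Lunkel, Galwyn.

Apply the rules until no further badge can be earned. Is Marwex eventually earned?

Marwex would need Zelven, Rennal, and Lunkel (Rule 6), but Rennal is never earned.

No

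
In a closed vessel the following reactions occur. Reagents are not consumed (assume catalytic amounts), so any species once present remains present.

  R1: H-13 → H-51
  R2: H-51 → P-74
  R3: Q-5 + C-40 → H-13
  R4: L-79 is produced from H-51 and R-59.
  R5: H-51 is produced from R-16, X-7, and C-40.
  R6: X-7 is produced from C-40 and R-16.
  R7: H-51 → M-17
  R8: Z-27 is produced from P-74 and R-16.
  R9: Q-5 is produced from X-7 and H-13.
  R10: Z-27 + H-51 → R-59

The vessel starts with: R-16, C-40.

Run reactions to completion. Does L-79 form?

Yes

C-40 and R-16 present → X-7 forms (R6).
R-16, X-7, and C-40 present → H-51 forms (R5).
H-51 present → P-74 forms (R2).
P-74 and R-16 present → Z-27 forms (R8).
Z-27 and H-51 present → R-59 forms (R10).
H-51 and R-59 present → L-79 forms (R4).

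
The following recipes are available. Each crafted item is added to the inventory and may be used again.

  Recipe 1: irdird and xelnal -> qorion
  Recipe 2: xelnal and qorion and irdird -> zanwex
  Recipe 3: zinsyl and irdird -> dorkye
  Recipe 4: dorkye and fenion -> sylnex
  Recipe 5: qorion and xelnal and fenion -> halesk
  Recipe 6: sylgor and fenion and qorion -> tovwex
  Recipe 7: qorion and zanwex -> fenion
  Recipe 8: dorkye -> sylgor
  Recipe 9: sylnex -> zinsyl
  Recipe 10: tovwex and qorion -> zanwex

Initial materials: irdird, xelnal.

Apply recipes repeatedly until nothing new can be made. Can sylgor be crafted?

sylgor would need dorkye (Recipe 8), but dorkye is never obtained.

No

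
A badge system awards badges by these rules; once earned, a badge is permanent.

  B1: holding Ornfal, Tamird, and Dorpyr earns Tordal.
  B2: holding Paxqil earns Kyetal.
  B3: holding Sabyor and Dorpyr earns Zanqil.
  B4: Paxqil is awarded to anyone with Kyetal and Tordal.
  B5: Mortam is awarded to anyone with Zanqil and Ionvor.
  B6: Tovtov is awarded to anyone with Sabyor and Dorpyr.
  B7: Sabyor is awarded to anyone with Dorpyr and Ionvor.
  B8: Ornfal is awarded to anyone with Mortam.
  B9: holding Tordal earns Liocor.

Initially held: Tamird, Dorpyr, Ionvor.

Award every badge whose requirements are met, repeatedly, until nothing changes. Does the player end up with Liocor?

Yes

With Dorpyr and Ionvor, Sabyor is earned (B7).
With Sabyor and Dorpyr, Zanqil is earned (B3).
With Zanqil and Ionvor, Mortam is earned (B5).
With Mortam, Ornfal is earned (B8).
With Ornfal, Tamird, and Dorpyr, Tordal is earned (B1).
With Tordal, Liocor is earned (B9).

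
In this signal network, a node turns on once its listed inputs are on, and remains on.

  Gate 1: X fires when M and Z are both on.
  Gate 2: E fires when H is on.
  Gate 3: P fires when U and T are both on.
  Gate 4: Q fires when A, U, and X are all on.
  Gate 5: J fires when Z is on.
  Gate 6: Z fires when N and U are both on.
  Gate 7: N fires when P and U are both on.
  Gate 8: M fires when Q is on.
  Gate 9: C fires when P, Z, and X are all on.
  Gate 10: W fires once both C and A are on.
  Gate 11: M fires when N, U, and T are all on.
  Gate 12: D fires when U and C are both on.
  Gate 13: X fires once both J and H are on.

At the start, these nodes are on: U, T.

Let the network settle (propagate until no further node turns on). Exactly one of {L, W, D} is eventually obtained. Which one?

U and T are on, so P fires (Gate 3).
Gate 7: P and U on → N on.
N and U are on, so Z fires (Gate 6).
N, U, and T are on, so M fires (Gate 11).
Gate 1: M and Z on → X on.
P, Z, and X are on, so C fires (Gate 9).
Gate 12: U and C on → D on.
W would need C and A (Gate 10), but A never turns on. No rule produces L, and it is not given.

D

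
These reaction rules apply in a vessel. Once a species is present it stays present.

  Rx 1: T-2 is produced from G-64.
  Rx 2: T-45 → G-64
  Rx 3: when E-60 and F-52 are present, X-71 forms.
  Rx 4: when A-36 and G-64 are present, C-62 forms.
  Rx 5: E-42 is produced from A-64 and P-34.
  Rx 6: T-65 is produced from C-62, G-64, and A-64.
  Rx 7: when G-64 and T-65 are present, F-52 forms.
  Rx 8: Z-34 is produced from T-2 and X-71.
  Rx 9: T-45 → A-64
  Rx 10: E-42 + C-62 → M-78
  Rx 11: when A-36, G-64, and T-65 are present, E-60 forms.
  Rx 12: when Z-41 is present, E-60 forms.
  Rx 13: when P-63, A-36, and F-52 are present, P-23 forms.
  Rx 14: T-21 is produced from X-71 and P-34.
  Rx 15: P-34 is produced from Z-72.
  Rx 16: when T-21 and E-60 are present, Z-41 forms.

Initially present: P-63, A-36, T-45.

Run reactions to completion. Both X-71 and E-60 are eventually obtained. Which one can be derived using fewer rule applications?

E-60

E-60: T-45 present → G-64 forms (Rx 2). T-45 present → A-64 forms (Rx 9). A-36 and G-64 present → C-62 forms (Rx 4). C-62, G-64, and A-64 present → T-65 forms (Rx 6). A-36, G-64, and T-65 present → E-60 forms (Rx 11). [5 rule applications]
X-71: T-45 present → G-64 forms (Rx 2). T-45 present → A-64 forms (Rx 9). A-36 and G-64 present → C-62 forms (Rx 4). C-62, G-64, and A-64 present → T-65 forms (Rx 6). G-64 and T-65 present → F-52 forms (Rx 7). A-36, G-64, and T-65 present → E-60 forms (Rx 11). E-60 and F-52 present → X-71 forms (Rx 3). [7 rule applications]
E-60 needs fewer.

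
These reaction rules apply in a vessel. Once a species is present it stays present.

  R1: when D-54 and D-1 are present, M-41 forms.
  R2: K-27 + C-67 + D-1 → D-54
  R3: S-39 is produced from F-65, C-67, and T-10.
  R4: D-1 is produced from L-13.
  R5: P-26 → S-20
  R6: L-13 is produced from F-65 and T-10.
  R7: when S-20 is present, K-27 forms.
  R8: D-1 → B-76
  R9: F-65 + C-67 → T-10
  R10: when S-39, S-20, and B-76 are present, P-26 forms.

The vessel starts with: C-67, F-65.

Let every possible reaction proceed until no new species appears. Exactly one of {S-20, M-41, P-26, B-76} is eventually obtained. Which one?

F-65 and C-67 present → T-10 forms (R9).
F-65 and T-10 present → L-13 forms (R6).
L-13 present → D-1 forms (R4).
D-1 present → B-76 forms (R8).
P-26 would need S-39, S-20, and B-76 (R10), but S-20 never forms. S-20 would need P-26 (R5), but P-26 never forms. M-41 would need D-54 and D-1 (R1), but D-54 never forms.

B-76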